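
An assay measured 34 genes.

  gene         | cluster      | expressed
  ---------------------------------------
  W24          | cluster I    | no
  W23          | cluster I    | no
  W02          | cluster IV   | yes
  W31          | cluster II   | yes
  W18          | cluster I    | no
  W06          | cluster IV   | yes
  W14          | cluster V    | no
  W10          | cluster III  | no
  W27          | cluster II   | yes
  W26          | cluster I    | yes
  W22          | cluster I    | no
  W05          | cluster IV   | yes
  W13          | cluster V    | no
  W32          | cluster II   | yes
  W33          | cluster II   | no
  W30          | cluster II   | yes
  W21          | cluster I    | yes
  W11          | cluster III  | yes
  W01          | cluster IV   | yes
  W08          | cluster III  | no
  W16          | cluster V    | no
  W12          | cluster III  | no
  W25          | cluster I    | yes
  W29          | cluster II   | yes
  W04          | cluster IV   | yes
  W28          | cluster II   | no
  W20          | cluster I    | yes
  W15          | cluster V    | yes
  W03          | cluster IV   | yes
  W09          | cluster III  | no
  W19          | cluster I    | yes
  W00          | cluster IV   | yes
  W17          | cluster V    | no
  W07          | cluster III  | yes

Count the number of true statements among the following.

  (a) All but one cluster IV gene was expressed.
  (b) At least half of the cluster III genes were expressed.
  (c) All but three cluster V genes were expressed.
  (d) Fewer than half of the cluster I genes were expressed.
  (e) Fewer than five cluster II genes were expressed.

(a) cluster IV: |A| = 7, |A ∩ B| = 7; needs |A ∖ B| = 1 — false.
(b) cluster III: |A| = 6, |A ∩ B| = 2; needs |A ∩ B| ≥ |A ∖ B| — false.
(c) cluster V: |A| = 5, |A ∩ B| = 1; needs |A ∖ B| = 3 — false.
(d) cluster I: |A| = 9, |A ∩ B| = 5; needs |A ∩ B| < |A ∖ B| — false.
(e) cluster II: |A| = 7, |A ∩ B| = 5; needs |A ∩ B| < 5 — false.

0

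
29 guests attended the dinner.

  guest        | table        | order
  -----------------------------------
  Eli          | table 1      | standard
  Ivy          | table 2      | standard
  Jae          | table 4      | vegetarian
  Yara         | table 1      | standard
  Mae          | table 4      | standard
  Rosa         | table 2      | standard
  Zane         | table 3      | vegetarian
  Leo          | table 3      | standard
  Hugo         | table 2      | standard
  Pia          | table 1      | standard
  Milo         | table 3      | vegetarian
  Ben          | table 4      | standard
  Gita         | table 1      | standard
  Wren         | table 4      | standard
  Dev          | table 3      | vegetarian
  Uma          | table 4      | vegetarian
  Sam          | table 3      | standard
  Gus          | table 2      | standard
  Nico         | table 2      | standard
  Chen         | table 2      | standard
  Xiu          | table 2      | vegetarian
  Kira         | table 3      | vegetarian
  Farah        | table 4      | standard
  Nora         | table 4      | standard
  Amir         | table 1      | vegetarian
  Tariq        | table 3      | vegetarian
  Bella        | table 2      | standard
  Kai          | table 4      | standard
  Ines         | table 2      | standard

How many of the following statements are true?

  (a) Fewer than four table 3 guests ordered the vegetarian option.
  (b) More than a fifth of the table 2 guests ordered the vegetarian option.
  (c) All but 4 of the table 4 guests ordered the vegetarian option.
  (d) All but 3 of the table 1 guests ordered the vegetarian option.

(a) table 3: |A| = 7, |A ∩ B| = 5; needs |A ∩ B| < 4 — false.
(b) table 2: |A| = 9, |A ∩ B| = 1; needs |A ∩ B| / |A| > 1/5 — false.
(c) table 4: |A| = 8, |A ∩ B| = 2; needs |A ∖ B| = 4 — false.
(d) table 1: |A| = 5, |A ∩ B| = 1; needs |A ∖ B| = 3 — false.

0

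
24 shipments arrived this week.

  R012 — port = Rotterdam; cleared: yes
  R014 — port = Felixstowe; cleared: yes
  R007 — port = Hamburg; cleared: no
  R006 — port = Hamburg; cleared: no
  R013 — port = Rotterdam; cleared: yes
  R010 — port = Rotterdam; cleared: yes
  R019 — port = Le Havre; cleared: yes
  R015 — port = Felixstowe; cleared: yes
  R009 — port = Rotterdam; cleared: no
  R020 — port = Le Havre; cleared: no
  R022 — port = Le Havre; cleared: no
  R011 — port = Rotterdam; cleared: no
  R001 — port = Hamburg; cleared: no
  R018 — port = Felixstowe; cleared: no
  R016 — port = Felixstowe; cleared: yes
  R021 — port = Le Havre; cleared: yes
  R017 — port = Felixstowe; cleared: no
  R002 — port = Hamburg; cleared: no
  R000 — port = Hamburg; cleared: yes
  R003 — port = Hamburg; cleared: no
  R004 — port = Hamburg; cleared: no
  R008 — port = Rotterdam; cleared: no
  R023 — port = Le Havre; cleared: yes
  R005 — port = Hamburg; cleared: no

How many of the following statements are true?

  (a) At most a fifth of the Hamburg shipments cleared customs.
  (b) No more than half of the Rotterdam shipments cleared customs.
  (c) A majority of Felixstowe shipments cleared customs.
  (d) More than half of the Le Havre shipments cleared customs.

(a) Hamburg: |A| = 8, |A ∩ B| = 1; needs |A ∩ B| / |A| ≤ 1/5 — true.
(b) Rotterdam: |A| = 6, |A ∩ B| = 3; needs |A ∩ B| ≤ |A ∖ B| — true.
(c) Felixstowe: |A| = 5, |A ∩ B| = 3; needs |A ∩ B| > |A ∖ B| — true.
(d) Le Havre: |A| = 5, |A ∩ B| = 3; needs |A ∩ B| > |A ∖ B| — true.

4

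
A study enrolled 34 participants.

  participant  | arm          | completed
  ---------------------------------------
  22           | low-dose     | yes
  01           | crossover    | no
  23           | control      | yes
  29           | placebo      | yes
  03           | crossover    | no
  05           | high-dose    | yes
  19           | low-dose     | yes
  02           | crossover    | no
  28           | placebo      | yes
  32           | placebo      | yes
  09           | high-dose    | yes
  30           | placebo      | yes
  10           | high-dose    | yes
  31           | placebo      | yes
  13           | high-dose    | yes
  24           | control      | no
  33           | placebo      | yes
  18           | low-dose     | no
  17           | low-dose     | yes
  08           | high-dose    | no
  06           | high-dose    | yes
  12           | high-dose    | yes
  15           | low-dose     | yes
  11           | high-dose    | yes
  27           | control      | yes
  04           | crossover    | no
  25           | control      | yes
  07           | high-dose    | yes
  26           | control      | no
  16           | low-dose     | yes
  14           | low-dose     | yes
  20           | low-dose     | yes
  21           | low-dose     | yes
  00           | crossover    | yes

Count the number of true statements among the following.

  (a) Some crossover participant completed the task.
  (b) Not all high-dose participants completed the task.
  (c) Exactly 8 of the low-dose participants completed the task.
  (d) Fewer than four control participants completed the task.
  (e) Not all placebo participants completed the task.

(a) crossover: |A| = 5, |A ∩ B| = 1; needs A ∩ B ≠ ∅ (|A ∩ B| ≥ 1) — true.
(b) high-dose: |A| = 9, |A ∩ B| = 8; needs A ⊄ B (|A ∖ B| ≥ 1) — true.
(c) low-dose: |A| = 9, |A ∩ B| = 8; needs |A ∩ B| = 8 — true.
(d) control: |A| = 5, |A ∩ B| = 3; needs |A ∩ B| < 4 — true.
(e) placebo: |A| = 6, |A ∩ B| = 6; needs A ⊄ B (|A ∖ B| ≥ 1) — false.

4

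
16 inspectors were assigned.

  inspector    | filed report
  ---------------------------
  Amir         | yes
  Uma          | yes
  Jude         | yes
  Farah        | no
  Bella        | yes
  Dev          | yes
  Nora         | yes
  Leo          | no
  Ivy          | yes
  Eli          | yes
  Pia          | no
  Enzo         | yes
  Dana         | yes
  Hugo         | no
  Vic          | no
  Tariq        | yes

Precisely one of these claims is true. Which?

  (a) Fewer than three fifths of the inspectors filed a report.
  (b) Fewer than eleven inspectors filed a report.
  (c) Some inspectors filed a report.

|A| = 16, |A ∩ B| = 11, |A ∖ B| = 5.
(a) requires |A ∩ B| / |A| < 3/5: false.
(b) requires |A ∩ B| < 11: false.
(c) requires A ∩ B ≠ ∅ (|A ∩ B| ≥ 1): true.

(c)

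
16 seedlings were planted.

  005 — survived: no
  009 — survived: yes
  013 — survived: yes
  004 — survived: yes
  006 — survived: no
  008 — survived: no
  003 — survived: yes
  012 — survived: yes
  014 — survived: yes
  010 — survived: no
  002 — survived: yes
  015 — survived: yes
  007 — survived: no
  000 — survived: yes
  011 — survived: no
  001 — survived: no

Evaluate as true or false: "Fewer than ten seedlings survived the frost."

The determiner here denotes the relation: |A ∩ B| < 10.
|A| = 16, |A ∩ B| = 9, |A ∖ B| = 7.
|A ∩ B| = 9, so the statement is true.

True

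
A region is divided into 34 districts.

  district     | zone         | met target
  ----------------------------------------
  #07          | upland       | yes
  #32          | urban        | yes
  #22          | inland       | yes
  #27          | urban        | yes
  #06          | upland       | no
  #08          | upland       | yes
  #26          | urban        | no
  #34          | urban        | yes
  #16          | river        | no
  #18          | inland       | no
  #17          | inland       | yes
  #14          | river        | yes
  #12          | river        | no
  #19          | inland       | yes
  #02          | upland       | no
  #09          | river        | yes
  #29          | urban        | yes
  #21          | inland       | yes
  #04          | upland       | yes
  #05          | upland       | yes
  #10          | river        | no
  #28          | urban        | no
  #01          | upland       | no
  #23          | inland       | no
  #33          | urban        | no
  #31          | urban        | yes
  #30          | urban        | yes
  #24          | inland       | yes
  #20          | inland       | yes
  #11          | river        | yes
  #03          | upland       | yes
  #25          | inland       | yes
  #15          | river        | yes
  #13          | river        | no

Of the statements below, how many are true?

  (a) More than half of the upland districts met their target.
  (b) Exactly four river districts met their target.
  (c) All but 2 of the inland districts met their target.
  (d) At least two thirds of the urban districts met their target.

4

(a) upland: |A| = 8, |A ∩ B| = 5; needs |A ∩ B| > |A ∖ B| — true.
(b) river: |A| = 8, |A ∩ B| = 4; needs |A ∩ B| = 4 — true.
(c) inland: |A| = 9, |A ∩ B| = 7; needs |A ∖ B| = 2 — true.
(d) urban: |A| = 9, |A ∩ B| = 6; needs |A ∩ B| / |A| ≥ 2/3 — true.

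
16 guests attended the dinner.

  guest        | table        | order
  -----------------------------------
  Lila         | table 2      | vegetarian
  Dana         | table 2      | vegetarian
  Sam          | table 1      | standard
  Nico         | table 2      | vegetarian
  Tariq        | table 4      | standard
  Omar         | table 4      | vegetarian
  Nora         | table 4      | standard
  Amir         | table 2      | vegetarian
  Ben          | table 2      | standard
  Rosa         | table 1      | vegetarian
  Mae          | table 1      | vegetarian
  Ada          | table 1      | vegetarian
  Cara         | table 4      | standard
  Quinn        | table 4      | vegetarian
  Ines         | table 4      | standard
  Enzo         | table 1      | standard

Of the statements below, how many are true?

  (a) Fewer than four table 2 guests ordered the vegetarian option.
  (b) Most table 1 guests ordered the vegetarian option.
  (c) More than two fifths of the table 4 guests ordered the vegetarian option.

(a) table 2: |A| = 5, |A ∩ B| = 4; needs |A ∩ B| < 4 — false.
(b) table 1: |A| = 5, |A ∩ B| = 3; needs |A ∩ B| > |A ∖ B| — true.
(c) table 4: |A| = 6, |A ∩ B| = 2; needs |A ∩ B| / |A| > 2/5 — false.

1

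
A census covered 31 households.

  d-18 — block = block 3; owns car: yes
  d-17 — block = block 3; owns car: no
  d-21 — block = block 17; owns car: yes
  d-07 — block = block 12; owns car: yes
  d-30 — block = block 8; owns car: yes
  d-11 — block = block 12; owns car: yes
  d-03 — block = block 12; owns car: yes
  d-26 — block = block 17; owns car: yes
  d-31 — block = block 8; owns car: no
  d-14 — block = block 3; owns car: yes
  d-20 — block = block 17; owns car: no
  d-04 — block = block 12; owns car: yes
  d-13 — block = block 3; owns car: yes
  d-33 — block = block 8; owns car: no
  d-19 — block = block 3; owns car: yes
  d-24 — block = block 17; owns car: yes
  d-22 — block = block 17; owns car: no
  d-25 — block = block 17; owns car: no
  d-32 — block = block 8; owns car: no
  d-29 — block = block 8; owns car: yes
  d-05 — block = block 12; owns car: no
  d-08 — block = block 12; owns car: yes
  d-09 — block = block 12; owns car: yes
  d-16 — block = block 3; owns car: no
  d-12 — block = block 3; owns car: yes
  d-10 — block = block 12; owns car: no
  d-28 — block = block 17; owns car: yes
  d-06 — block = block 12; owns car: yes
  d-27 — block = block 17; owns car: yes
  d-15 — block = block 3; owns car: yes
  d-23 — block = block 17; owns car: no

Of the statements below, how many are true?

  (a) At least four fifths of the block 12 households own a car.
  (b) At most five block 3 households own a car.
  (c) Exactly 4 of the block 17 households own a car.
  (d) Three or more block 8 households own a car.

0

(a) block 12: |A| = 9, |A ∩ B| = 7; needs |A ∩ B| / |A| ≥ 4/5 — false.
(b) block 3: |A| = 8, |A ∩ B| = 6; needs |A ∩ B| ≤ 5 — false.
(c) block 17: |A| = 9, |A ∩ B| = 5; needs |A ∩ B| = 4 — false.
(d) block 8: |A| = 5, |A ∩ B| = 2; needs |A ∩ B| ≥ 3 — false.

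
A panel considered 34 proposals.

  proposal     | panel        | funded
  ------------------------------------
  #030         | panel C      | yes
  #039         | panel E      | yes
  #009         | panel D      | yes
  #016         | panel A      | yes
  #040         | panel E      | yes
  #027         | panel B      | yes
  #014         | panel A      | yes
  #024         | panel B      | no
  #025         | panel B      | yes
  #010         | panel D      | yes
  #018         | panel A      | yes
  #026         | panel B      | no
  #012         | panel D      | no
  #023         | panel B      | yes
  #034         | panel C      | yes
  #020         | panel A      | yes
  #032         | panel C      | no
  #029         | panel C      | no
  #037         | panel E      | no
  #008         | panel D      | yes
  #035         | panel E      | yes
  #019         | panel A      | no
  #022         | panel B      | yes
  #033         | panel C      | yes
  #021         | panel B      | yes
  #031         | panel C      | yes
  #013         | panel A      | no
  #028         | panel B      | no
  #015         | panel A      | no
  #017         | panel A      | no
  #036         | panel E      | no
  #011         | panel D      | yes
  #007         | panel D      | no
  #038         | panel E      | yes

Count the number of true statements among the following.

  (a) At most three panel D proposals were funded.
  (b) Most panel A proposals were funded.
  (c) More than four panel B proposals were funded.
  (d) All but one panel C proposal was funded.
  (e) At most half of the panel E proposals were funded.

1

(a) panel D: |A| = 6, |A ∩ B| = 4; needs |A ∩ B| ≤ 3 — false.
(b) panel A: |A| = 8, |A ∩ B| = 4; needs |A ∩ B| > |A ∖ B| — false.
(c) panel B: |A| = 8, |A ∩ B| = 5; needs |A ∩ B| > 4 — true.
(d) panel C: |A| = 6, |A ∩ B| = 4; needs |A ∖ B| = 1 — false.
(e) panel E: |A| = 6, |A ∩ B| = 4; needs |A ∩ B| ≤ |A ∖ B| — false.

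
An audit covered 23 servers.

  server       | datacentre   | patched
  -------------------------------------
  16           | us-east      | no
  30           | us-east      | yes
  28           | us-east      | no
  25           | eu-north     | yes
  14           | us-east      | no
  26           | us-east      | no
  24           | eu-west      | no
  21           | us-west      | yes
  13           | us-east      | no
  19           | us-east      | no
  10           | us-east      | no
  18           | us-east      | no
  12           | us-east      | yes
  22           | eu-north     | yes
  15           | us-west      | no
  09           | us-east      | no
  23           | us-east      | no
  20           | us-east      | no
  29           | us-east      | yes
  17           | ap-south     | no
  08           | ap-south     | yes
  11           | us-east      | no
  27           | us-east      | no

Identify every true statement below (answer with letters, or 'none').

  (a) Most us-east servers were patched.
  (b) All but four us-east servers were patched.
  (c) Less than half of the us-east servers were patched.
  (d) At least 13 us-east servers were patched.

|A| = 16, |A ∩ B| = 3, |A ∖ B| = 13.
(a) |A ∩ B| > |A ∖ B|: fails.
(b) |A ∖ B| = 4: fails.
(c) |A ∩ B| < |A ∖ B|: holds.
(d) |A ∩ B| ≥ 13: fails.

(c)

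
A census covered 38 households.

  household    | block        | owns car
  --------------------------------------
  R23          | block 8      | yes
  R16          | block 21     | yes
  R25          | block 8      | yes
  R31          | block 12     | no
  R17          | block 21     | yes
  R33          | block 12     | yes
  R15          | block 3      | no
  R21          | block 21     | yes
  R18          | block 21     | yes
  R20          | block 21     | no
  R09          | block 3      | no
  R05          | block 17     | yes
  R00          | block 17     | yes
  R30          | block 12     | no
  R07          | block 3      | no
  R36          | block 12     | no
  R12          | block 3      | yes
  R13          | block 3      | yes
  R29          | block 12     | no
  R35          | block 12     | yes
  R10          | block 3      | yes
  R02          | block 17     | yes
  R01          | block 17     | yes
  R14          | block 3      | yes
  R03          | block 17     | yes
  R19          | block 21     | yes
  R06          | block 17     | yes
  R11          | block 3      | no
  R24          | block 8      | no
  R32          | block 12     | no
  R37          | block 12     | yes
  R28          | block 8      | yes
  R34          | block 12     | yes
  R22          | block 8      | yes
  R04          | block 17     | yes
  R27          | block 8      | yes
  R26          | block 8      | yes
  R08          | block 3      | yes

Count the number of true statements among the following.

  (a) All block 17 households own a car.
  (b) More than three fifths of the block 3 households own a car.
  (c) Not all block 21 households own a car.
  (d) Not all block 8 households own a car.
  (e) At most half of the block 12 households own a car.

(a) block 17: |A| = 7, |A ∩ B| = 7; needs A ⊆ B, i.e. every element of A is in B (|A ∖ B| = 0) — true.
(b) block 3: |A| = 9, |A ∩ B| = 5; needs |A ∩ B| / |A| > 3/5 — false.
(c) block 21: |A| = 6, |A ∩ B| = 5; needs A ⊄ B (|A ∖ B| ≥ 1) — true.
(d) block 8: |A| = 7, |A ∩ B| = 6; needs A ⊄ B (|A ∖ B| ≥ 1) — true.
(e) block 12: |A| = 9, |A ∩ B| = 4; needs |A ∩ B| ≤ |A ∖ B| — true.

4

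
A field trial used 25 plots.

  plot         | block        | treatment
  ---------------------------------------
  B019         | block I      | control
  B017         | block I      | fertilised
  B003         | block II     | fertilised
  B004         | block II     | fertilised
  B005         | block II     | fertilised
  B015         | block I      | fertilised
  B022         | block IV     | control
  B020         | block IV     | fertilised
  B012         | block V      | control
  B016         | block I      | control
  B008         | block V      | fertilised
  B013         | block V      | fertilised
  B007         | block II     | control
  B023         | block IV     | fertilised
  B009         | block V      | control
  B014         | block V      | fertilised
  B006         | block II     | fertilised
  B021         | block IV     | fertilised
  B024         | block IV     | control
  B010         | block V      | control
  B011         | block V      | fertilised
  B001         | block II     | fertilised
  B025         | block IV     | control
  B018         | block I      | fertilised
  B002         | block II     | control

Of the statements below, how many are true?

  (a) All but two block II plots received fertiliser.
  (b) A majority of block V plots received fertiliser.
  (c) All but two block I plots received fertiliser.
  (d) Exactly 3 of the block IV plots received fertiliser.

(a) block II: |A| = 7, |A ∩ B| = 5; needs |A ∖ B| = 2 — true.
(b) block V: |A| = 7, |A ∩ B| = 4; needs |A ∩ B| > |A ∖ B| — true.
(c) block I: |A| = 5, |A ∩ B| = 3; needs |A ∖ B| = 2 — true.
(d) block IV: |A| = 6, |A ∩ B| = 3; needs |A ∩ B| = 3 — true.

4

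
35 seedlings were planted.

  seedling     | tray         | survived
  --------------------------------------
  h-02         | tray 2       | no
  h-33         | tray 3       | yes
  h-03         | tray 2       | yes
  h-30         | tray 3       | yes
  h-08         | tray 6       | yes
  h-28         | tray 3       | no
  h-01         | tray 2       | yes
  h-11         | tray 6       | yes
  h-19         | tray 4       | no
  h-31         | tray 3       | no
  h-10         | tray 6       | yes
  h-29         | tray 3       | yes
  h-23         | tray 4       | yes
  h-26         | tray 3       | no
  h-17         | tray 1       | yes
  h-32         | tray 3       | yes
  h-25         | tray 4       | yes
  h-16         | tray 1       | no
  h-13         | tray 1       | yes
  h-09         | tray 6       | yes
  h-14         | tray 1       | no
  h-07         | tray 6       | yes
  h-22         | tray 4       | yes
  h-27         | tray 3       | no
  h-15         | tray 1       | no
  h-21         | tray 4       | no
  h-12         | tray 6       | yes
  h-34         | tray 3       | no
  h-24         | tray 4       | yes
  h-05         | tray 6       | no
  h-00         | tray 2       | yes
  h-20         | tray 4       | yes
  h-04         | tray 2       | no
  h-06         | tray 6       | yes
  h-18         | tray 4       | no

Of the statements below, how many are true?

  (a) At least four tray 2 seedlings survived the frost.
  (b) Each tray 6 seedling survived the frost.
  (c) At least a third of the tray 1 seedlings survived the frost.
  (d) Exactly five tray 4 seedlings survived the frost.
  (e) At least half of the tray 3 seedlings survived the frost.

2

(a) tray 2: |A| = 5, |A ∩ B| = 3; needs |A ∩ B| ≥ 4 — false.
(b) tray 6: |A| = 8, |A ∩ B| = 7; needs A ⊆ B, i.e. every element of A is in B (|A ∖ B| = 0) — false.
(c) tray 1: |A| = 5, |A ∩ B| = 2; needs |A ∩ B| / |A| ≥ 1/3 — true.
(d) tray 4: |A| = 8, |A ∩ B| = 5; needs |A ∩ B| = 5 — true.
(e) tray 3: |A| = 9, |A ∩ B| = 4; needs |A ∩ B| ≥ |A ∖ B| — false.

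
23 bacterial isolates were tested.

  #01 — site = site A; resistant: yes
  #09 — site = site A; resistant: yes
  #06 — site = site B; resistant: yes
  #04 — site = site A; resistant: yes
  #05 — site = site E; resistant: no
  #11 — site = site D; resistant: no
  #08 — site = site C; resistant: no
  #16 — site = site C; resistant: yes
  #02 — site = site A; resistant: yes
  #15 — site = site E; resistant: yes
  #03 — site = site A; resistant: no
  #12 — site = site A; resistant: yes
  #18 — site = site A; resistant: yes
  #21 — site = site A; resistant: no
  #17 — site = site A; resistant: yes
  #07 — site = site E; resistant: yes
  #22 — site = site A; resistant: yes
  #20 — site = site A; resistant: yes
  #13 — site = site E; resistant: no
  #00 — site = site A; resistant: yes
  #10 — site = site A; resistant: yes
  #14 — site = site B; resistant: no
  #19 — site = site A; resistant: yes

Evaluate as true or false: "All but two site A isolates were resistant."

Truth condition: |A ∖ B| = 2.
A (the restrictor) = {#01, #09, #04, #02, #03, #12, #18, #21, #17, #22, #20, #00, #10, #19}, |A| = 14.
A ∖ B = {#03, #21}, so |A ∖ B| = 2.
|A ∖ B| = 2, so the statement is true.

True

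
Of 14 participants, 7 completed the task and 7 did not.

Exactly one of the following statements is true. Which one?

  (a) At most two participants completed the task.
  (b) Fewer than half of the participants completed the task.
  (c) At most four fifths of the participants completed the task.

|A| = 14, |A ∩ B| = 7, |A ∖ B| = 7.
(a) requires |A ∩ B| ≤ 2: false.
(b) requires |A ∩ B| < |A ∖ B|: false.
(c) requires |A ∩ B| / |A| ≤ 4/5: true.

(c)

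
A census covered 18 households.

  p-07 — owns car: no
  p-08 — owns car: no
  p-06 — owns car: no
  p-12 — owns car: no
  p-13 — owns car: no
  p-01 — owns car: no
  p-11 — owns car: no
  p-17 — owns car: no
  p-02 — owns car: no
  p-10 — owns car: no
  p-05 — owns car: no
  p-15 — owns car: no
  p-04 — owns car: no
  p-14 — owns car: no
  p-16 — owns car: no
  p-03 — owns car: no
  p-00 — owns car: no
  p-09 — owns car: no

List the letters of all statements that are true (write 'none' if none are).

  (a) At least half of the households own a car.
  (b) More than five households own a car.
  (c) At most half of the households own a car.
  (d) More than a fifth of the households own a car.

|A| = 18, |A ∩ B| = 0, |A ∖ B| = 18.
(a) |A ∩ B| ≥ |A ∖ B|: fails.
(b) |A ∩ B| > 5: fails.
(c) |A ∩ B| ≤ |A ∖ B|: holds.
(d) |A ∩ B| / |A| > 1/5: fails.

(c)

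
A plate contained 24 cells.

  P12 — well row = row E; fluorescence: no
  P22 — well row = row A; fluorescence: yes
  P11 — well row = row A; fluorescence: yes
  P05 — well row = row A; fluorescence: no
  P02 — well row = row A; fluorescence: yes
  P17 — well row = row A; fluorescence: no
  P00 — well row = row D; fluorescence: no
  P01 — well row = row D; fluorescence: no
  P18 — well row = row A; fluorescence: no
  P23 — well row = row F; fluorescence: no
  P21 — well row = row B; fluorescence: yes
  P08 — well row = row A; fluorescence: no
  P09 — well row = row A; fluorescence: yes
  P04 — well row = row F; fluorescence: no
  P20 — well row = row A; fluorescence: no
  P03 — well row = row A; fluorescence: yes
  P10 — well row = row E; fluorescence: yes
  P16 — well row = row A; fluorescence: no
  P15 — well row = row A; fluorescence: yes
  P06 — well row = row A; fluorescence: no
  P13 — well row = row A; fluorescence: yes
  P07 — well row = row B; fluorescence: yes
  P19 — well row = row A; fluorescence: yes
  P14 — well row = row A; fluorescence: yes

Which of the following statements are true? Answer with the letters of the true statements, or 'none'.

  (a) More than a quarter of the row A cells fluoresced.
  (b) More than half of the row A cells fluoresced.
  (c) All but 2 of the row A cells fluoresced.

|A| = 16, |A ∩ B| = 9, |A ∖ B| = 7.
(a) |A ∩ B| / |A| > 1/4: holds.
(b) |A ∩ B| > |A ∖ B|: holds.
(c) |A ∖ B| = 2: fails.

(a), (b)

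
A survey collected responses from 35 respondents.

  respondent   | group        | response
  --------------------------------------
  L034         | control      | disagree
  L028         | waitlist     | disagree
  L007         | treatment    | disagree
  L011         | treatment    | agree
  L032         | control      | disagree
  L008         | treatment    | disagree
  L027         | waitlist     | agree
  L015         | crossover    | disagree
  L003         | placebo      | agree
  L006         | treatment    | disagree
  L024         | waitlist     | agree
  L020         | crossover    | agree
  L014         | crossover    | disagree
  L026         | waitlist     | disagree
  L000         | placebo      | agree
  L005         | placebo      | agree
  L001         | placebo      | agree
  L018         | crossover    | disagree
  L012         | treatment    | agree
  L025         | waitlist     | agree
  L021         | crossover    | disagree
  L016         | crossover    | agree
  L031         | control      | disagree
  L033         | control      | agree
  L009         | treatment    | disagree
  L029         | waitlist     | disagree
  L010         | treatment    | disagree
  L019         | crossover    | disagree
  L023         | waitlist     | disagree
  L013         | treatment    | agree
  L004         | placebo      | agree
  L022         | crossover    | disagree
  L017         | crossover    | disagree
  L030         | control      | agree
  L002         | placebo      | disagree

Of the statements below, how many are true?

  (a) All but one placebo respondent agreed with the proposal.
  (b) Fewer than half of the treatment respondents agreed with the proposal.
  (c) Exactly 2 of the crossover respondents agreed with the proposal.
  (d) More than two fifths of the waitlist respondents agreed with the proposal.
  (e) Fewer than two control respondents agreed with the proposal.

4

(a) placebo: |A| = 6, |A ∩ B| = 5; needs |A ∖ B| = 1 — true.
(b) treatment: |A| = 8, |A ∩ B| = 3; needs |A ∩ B| < |A ∖ B| — true.
(c) crossover: |A| = 9, |A ∩ B| = 2; needs |A ∩ B| = 2 — true.
(d) waitlist: |A| = 7, |A ∩ B| = 3; needs |A ∩ B| / |A| > 2/5 — true.
(e) control: |A| = 5, |A ∩ B| = 2; needs |A ∩ B| < 2 — false.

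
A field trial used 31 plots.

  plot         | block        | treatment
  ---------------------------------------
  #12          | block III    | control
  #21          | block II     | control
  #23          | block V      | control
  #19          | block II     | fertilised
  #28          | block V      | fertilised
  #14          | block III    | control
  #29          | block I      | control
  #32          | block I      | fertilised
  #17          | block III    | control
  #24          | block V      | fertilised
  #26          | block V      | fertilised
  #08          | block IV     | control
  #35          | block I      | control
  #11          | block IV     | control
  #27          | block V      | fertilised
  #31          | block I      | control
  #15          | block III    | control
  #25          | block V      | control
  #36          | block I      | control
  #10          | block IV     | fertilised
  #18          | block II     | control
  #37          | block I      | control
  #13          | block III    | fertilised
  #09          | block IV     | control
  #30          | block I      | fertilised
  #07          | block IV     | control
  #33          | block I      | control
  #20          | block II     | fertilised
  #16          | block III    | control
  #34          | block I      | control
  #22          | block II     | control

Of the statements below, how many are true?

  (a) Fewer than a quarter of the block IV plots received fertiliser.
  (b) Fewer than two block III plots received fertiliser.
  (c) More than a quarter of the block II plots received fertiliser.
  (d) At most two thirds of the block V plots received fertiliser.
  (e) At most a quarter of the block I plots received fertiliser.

(a) block IV: |A| = 5, |A ∩ B| = 1; needs |A ∩ B| / |A| < 1/4 — true.
(b) block III: |A| = 6, |A ∩ B| = 1; needs |A ∩ B| < 2 — true.
(c) block II: |A| = 5, |A ∩ B| = 2; needs |A ∩ B| / |A| > 1/4 — true.
(d) block V: |A| = 6, |A ∩ B| = 4; needs |A ∩ B| / |A| ≤ 2/3 — true.
(e) block I: |A| = 9, |A ∩ B| = 2; needs |A ∩ B| / |A| ≤ 1/4 — true.

5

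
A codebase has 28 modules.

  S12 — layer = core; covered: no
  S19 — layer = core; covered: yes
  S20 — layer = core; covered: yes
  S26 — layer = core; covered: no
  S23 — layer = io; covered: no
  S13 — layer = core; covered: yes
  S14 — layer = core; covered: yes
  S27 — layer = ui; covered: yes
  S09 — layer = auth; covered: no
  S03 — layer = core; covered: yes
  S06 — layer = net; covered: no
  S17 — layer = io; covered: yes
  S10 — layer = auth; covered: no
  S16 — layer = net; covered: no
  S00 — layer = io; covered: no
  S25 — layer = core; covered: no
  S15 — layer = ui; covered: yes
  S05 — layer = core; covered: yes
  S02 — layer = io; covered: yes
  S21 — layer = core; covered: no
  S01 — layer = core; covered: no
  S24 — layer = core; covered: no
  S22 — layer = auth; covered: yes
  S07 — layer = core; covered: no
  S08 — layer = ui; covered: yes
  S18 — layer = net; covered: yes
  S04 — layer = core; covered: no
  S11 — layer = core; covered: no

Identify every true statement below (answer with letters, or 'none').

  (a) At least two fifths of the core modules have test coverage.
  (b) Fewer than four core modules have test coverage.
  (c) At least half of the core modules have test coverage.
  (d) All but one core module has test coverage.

|A| = 15, |A ∩ B| = 6, |A ∖ B| = 9.
(a) |A ∩ B| / |A| ≥ 2/5: holds.
(b) |A ∩ B| < 4: fails.
(c) |A ∩ B| ≥ |A ∖ B|: fails.
(d) |A ∖ B| = 1: fails.

(a)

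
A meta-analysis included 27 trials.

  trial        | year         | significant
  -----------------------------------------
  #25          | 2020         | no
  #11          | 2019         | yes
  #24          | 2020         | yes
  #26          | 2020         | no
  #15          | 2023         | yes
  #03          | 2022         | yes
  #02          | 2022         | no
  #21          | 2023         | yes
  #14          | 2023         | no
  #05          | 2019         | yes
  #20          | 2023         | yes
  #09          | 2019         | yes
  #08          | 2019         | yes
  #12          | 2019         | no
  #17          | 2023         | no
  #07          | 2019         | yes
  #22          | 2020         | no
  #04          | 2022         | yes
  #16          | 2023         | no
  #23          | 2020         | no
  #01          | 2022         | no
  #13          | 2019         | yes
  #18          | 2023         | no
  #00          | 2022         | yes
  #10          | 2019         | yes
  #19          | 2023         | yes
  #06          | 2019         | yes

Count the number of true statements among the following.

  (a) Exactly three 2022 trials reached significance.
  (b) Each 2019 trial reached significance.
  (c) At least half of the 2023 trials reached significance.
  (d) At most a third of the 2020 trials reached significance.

(a) 2022: |A| = 5, |A ∩ B| = 3; needs |A ∩ B| = 3 — true.
(b) 2019: |A| = 9, |A ∩ B| = 8; needs A ⊆ B, i.e. every element of A is in B (|A ∖ B| = 0) — false.
(c) 2023: |A| = 8, |A ∩ B| = 4; needs |A ∩ B| ≥ |A ∖ B| — true.
(d) 2020: |A| = 5, |A ∩ B| = 1; needs |A ∩ B| / |A| ≤ 1/3 — true.

3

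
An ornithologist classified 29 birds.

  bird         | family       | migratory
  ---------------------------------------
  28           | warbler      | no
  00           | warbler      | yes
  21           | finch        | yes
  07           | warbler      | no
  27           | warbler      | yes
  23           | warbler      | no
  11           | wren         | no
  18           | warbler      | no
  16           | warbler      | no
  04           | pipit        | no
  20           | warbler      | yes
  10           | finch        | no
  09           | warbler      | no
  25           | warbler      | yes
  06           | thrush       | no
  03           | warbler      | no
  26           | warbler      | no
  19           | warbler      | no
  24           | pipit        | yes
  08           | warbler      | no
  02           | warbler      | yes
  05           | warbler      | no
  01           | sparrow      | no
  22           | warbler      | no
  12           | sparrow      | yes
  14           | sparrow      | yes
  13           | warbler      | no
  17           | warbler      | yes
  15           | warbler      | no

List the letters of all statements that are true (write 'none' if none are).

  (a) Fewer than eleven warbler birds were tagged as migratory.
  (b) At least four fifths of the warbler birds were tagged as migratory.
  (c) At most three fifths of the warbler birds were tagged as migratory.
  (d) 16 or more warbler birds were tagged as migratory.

(a), (c)

|A| = 20, |A ∩ B| = 6, |A ∖ B| = 14.
(a) |A ∩ B| < 11: holds.
(b) |A ∩ B| / |A| ≥ 4/5: fails.
(c) |A ∩ B| / |A| ≤ 3/5: holds.
(d) |A ∩ B| ≥ 16: fails.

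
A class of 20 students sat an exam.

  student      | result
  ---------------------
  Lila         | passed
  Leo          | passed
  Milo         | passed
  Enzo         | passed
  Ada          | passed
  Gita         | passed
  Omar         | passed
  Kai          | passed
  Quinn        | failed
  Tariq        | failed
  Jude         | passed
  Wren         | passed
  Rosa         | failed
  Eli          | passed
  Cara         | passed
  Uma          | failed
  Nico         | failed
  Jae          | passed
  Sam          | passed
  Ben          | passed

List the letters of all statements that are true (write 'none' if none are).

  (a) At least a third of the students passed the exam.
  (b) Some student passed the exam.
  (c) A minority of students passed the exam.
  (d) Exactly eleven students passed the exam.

(a), (b)

|A| = 20, |A ∩ B| = 15, |A ∖ B| = 5.
(a) |A ∩ B| / |A| ≥ 1/3: holds.
(b) A ∩ B ≠ ∅ (|A ∩ B| ≥ 1): holds.
(c) |A ∩ B| < |A ∖ B|: fails.
(d) |A ∩ B| = 11: fails.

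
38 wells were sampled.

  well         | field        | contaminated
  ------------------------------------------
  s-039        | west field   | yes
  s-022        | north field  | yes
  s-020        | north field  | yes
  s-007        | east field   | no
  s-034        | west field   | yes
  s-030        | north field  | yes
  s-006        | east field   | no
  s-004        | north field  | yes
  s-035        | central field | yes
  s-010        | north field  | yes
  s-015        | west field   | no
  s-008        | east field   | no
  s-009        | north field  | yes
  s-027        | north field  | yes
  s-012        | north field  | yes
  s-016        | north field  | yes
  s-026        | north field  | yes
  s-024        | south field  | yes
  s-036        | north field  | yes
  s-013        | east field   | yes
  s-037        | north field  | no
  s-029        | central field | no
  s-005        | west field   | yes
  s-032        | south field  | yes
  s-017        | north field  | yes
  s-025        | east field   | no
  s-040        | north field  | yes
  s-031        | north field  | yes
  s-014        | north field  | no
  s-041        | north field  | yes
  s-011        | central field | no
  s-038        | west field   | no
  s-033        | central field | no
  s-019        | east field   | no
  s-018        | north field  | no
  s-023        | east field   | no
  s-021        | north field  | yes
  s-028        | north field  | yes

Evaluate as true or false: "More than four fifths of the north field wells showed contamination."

True

'More than four fifths of the north field wells showed contamination' holds iff |A ∩ B| / |A| > 4/5.
|A| = 20, |A ∩ B| = 17, |A ∖ B| = 3.
|A ∩ B|/|A| = 17/20, so the statement is true.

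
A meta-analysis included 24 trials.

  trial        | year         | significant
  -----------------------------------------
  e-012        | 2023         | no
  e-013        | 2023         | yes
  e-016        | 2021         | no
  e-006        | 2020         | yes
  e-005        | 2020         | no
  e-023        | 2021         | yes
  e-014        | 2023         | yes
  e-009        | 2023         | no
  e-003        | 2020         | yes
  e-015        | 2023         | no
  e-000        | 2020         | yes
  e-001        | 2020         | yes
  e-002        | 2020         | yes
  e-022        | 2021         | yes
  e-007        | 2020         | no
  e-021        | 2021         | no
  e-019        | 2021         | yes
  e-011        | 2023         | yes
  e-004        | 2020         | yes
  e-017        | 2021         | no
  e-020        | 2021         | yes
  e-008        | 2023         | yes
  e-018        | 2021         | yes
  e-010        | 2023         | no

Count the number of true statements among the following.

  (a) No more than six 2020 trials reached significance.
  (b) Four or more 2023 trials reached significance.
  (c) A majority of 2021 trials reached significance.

3

(a) 2020: |A| = 8, |A ∩ B| = 6; needs |A ∩ B| ≤ 6 — true.
(b) 2023: |A| = 8, |A ∩ B| = 4; needs |A ∩ B| ≥ 4 — true.
(c) 2021: |A| = 8, |A ∩ B| = 5; needs |A ∩ B| > |A ∖ B| — true.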